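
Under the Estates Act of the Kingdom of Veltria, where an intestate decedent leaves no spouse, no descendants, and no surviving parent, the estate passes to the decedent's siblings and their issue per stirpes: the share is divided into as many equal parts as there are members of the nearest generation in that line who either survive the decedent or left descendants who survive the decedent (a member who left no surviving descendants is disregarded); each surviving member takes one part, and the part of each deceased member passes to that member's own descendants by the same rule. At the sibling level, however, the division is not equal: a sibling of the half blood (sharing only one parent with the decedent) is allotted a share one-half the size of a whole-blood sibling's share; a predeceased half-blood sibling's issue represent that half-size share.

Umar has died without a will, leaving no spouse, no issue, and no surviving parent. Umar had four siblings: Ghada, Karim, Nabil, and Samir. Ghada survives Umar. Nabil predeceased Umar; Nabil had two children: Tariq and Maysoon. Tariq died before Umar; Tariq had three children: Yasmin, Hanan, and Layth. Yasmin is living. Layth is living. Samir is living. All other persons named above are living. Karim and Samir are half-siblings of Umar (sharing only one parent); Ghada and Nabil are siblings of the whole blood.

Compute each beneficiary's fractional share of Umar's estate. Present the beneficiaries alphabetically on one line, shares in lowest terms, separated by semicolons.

No spouse, descendants, or parent survives, so the estate passes to Umar's siblings per stirpes.
Half-blood siblings count for one-half the weight of whole-blood siblings at the initial division.
Dividing 1 in proportion to weights (total weight 3): Ghada (weight 1) → 1/3; Karim (weight 1/2) → 1/6; Nabil (weight 1) → 1/3; Samir (weight 1/2) → 1/6.
Ghada is living and takes 1/3.
Karim is living and takes 1/6.
Nabil predeceased; the 1/3 allotted to Nabil's branch passes to Nabil's issue by representation.
The 1/3 is divided into 2 equal shares of 1/6 among Tariq, Maysoon.
Tariq predeceased; the 1/6 allotted to Tariq's branch passes to Tariq's issue by representation.
The 1/6 is divided into 3 equal shares of 1/18 among Yasmin, Hanan, Layth.
Yasmin is living and takes 1/18.
Hanan is living and takes 1/18.
Layth is living and takes 1/18.
Maysoon is living and takes 1/6.
Samir is living and takes 1/6.

Ghada 1/3; Hanan 1/18; Karim 1/6; Layth 1/18; Maysoon 1/6; Samir 1/6; Yasmin 1/18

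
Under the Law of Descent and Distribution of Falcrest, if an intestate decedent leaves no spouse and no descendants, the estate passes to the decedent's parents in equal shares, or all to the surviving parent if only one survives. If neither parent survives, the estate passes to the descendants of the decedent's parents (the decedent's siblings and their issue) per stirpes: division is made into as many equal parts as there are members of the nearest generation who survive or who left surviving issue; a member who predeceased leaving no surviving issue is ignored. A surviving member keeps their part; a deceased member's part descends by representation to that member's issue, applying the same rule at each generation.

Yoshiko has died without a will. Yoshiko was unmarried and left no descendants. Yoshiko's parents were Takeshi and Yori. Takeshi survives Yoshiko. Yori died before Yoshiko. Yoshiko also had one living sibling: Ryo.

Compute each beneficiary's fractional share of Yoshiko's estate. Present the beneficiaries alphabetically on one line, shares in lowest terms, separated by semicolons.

Takeshi 1

Only one parent, Takeshi, survives, so Takeshi takes the entire estate. The siblings take nothing because a surviving parent has priority.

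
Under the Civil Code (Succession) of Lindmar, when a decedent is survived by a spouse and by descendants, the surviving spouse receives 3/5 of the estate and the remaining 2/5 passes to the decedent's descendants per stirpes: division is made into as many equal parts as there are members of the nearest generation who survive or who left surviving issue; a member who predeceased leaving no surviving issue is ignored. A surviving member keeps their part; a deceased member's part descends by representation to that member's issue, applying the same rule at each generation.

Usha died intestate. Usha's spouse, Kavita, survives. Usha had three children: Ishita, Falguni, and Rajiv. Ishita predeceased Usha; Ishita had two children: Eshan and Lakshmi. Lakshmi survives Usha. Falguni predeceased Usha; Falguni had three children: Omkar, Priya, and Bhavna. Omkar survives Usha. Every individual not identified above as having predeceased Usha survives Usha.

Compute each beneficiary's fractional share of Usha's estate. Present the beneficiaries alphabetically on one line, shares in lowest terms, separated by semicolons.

Bhavna 2/45; Eshan 1/15; Kavita 3/5; Lakshmi 1/15; Omkar 2/45; Priya 2/45; Rajiv 2/15

Kavita, as surviving spouse, takes 3/5.
The remaining 2/5 passes to Usha's descendants per stirpes.
The 2/5 is divided into 3 equal shares of 2/15 among Ishita, Falguni, Rajiv.
Ishita predeceased; the 2/15 allotted to Ishita's branch passes to Ishita's issue by representation.
The 2/15 is divided into 2 equal shares of 1/15 among Eshan, Lakshmi.
Eshan is living and takes 1/15.
Lakshmi is living and takes 1/15.
Falguni predeceased; the 2/15 allotted to Falguni's branch passes to Falguni's issue by representation.
The 2/15 is divided into 3 equal shares of 2/45 among Omkar, Priya, Bhavna.
Omkar is living and takes 2/45.
Priya is living and takes 2/45.
Bhavna is living and takes 2/45.
Rajiv is living and takes 2/15.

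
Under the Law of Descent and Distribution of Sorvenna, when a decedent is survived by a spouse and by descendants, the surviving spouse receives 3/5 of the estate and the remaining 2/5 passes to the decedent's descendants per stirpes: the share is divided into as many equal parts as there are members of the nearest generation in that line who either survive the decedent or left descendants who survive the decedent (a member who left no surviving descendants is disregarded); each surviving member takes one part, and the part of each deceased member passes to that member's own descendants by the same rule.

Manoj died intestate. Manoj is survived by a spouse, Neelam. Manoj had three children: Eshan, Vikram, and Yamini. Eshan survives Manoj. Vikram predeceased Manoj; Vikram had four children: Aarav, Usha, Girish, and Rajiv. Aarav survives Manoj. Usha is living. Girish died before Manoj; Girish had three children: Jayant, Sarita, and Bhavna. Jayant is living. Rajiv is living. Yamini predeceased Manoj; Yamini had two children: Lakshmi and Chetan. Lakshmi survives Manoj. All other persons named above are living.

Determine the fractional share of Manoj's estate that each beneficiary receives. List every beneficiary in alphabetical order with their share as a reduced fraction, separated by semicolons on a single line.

Neelam, as surviving spouse, takes 3/5.
The remaining 2/5 passes to Manoj's descendants per stirpes.
The 2/5 is divided into 3 equal shares of 2/15 among Eshan, Vikram, Yamini.
Eshan is living and takes 2/15.
Vikram predeceased; the 2/15 allotted to Vikram's branch passes to Vikram's issue by representation.
The 2/15 is divided into 4 equal shares of 1/30 among Aarav, Usha, Girish, Rajiv.
Aarav is living and takes 1/30.
Usha is living and takes 1/30.
Girish predeceased; the 1/30 allotted to Girish's branch passes to Girish's issue by representation.
The 1/30 is divided into 3 equal shares of 1/90 among Jayant, Sarita, Bhavna.
Jayant is living and takes 1/90.
Sarita is living and takes 1/90.
Bhavna is living and takes 1/90.
Rajiv is living and takes 1/30.
Yamini predeceased; the 2/15 allotted to Yamini's branch passes to Yamini's issue by representation.
The 2/15 is divided into 2 equal shares of 1/15 among Lakshmi, Chetan.
Lakshmi is living and takes 1/15.
Chetan is living and takes 1/15.

Aarav 1/30; Bhavna 1/90; Chetan 1/15; Eshan 2/15; Jayant 1/90; Lakshmi 1/15; Neelam 3/5; Rajiv 1/30; Sarita 1/90; Usha 1/30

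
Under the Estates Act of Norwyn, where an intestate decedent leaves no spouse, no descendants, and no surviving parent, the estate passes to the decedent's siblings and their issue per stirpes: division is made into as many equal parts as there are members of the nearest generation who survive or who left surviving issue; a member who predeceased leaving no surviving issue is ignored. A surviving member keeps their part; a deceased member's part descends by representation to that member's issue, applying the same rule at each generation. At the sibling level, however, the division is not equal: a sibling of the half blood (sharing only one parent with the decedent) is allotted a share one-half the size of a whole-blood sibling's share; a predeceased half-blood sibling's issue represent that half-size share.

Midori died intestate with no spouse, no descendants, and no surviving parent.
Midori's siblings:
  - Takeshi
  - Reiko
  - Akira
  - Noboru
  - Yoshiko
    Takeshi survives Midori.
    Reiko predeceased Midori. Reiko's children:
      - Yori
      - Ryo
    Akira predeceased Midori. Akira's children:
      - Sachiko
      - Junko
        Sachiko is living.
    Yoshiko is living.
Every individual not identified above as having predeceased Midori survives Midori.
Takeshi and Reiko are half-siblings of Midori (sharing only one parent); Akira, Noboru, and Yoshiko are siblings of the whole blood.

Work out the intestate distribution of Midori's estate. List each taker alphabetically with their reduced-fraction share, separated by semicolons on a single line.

No spouse, descendants, or parent survives, so the estate passes to Midori's siblings per stirpes.
Half-blood siblings count for one-half the weight of whole-blood siblings at the initial division.
Dividing 1 in proportion to weights (total weight 4): Takeshi (weight 1/2) → 1/8; Reiko (weight 1/2) → 1/8; Akira (weight 1) → 1/4; Noboru (weight 1) → 1/4; Yoshiko (weight 1) → 1/4.
Takeshi is living and takes 1/8.
Reiko predeceased; the 1/8 allotted to Reiko's branch passes to Reiko's issue by representation.
The 1/8 is divided into 2 equal shares of 1/16 among Yori, Ryo.
Yori is living and takes 1/16.
Ryo is living and takes 1/16.
Akira predeceased; the 1/4 allotted to Akira's branch passes to Akira's issue by representation.
The 1/4 is divided into 2 equal shares of 1/8 among Sachiko, Junko.
Sachiko is living and takes 1/8.
Junko is living and takes 1/8.
Noboru is living and takes 1/4.
Yoshiko is living and takes 1/4.

Junko 1/8; Noboru 1/4; Ryo 1/16; Sachiko 1/8; Takeshi 1/8; Yori 1/16; Yoshiko 1/4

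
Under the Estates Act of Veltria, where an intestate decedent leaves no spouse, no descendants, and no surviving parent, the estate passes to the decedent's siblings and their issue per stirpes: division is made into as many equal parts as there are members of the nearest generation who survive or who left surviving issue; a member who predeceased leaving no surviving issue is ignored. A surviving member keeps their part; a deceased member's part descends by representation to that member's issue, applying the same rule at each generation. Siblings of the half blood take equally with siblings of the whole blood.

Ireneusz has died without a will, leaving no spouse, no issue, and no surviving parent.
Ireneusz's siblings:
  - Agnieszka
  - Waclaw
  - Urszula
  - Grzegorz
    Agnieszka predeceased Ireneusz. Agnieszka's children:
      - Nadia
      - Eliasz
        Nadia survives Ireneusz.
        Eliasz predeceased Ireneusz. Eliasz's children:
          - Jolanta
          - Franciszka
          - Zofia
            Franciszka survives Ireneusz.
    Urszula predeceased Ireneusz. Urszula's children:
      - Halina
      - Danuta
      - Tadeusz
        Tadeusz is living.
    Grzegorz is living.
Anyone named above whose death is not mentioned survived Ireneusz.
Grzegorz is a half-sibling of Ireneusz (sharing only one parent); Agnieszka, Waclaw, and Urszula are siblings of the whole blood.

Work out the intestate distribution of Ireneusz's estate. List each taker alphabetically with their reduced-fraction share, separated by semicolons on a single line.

No spouse, descendants, or parent survives, so the estate passes to Ireneusz's siblings per stirpes.
Half-blood and whole-blood siblings take equally under the stated rule.
The estate is divided into 4 equal shares of 1/4 among Agnieszka, Waclaw, Urszula, Grzegorz.
Agnieszka predeceased; the 1/4 allotted to Agnieszka's branch passes to Agnieszka's issue by representation.
The 1/4 is divided into 2 equal shares of 1/8 among Nadia, Eliasz.
Nadia is living and takes 1/8.
Eliasz predeceased; the 1/8 allotted to Eliasz's branch passes to Eliasz's issue by representation.
The 1/8 is divided into 3 equal shares of 1/24 among Jolanta, Franciszka, Zofia.
Jolanta is living and takes 1/24.
Franciszka is living and takes 1/24.
Zofia is living and takes 1/24.
Waclaw is living and takes 1/4.
Urszula predeceased; the 1/4 allotted to Urszula's branch passes to Urszula's issue by representation.
The 1/4 is divided into 3 equal shares of 1/12 among Halina, Danuta, Tadeusz.
Halina is living and takes 1/12.
Danuta is living and takes 1/12.
Tadeusz is living and takes 1/12.
Grzegorz is living and takes 1/4.

Danuta 1/12; Franciszka 1/24; Grzegorz 1/4; Halina 1/12; Jolanta 1/24; Nadia 1/8; Tadeusz 1/12; Waclaw 1/4; Zofia 1/24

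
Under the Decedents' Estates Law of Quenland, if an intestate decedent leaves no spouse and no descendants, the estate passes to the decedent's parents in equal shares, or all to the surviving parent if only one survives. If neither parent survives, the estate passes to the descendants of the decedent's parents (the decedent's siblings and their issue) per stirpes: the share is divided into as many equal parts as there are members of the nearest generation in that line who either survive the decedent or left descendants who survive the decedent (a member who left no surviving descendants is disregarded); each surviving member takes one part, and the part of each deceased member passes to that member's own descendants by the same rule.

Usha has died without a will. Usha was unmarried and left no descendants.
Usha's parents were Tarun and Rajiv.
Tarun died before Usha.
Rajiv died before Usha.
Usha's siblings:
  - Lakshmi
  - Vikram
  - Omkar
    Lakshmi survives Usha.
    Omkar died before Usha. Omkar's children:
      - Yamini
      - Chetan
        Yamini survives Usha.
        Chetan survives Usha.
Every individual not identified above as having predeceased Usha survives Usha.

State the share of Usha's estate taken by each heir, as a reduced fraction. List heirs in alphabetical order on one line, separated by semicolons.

Neither parent survives and there are no descendants, so the estate passes to Usha's siblings and their issue per stirpes.
The estate is divided into 3 equal shares of 1/3 among Lakshmi, Vikram, Omkar.
Lakshmi is living and takes 1/3.
Vikram is living and takes 1/3.
Omkar predeceased; the 1/3 allotted to Omkar's branch passes to Omkar's issue by representation.
The 1/3 is divided into 2 equal shares of 1/6 among Yamini, Chetan.
Yamini is living and takes 1/6.
Chetan is living and takes 1/6.

Chetan 1/6; Lakshmi 1/3; Vikram 1/3; Yamini 1/6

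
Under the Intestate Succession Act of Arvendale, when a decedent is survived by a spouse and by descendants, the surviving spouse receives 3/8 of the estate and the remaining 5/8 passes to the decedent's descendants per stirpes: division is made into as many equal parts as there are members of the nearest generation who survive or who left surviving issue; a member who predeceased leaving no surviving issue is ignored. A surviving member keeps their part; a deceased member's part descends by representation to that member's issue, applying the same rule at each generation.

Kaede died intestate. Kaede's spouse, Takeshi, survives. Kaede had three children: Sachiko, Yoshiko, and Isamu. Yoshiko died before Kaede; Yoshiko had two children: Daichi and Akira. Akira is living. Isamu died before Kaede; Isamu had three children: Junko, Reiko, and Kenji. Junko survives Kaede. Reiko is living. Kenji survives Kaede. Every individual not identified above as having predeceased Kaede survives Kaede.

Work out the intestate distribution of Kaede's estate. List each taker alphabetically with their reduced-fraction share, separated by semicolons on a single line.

Akira 5/48; Daichi 5/48; Junko 5/72; Kenji 5/72; Reiko 5/72; Sachiko 5/24; Takeshi 3/8

Takeshi, as surviving spouse, takes 3/8.
The remaining 5/8 passes to Kaede's descendants per stirpes.
The 5/8 is divided into 3 equal shares of 5/24 among Sachiko, Yoshiko, Isamu.
Sachiko is living and takes 5/24.
Yoshiko predeceased; the 5/24 allotted to Yoshiko's branch passes to Yoshiko's issue by representation.
The 5/24 is divided into 2 equal shares of 5/48 among Daichi, Akira.
Daichi is living and takes 5/48.
Akira is living and takes 5/48.
Isamu predeceased; the 5/24 allotted to Isamu's branch passes to Isamu's issue by representation.
The 5/24 is divided into 3 equal shares of 5/72 among Junko, Reiko, Kenji.
Junko is living and takes 5/72.
Reiko is living and takes 5/72.
Kenji is living and takes 5/72.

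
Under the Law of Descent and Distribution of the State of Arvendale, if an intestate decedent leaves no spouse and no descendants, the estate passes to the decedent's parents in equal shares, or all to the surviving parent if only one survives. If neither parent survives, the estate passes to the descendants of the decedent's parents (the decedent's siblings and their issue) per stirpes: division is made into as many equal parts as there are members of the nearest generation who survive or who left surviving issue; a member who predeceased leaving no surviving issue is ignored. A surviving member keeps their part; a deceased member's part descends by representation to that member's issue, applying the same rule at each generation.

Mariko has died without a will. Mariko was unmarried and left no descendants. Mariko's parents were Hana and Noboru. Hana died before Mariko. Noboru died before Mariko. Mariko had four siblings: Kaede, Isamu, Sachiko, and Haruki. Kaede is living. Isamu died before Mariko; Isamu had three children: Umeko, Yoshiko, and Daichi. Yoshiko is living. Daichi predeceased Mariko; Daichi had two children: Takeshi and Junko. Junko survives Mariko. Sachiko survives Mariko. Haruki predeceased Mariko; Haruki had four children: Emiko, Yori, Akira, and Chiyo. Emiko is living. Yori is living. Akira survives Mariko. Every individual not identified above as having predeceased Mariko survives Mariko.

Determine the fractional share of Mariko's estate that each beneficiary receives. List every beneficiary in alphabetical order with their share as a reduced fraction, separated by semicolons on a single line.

Akira 1/16; Chiyo 1/16; Emiko 1/16; Junko 1/24; Kaede 1/4; Sachiko 1/4; Takeshi 1/24; Umeko 1/12; Yori 1/16; Yoshiko 1/12

Neither parent survives and there are no descendants, so the estate passes to Mariko's siblings and their issue per stirpes.
The estate is divided into 4 equal shares of 1/4 among Kaede, Isamu, Sachiko, Haruki.
Kaede is living and takes 1/4.
Isamu predeceased; the 1/4 allotted to Isamu's branch passes to Isamu's issue by representation.
The 1/4 is divided into 3 equal shares of 1/12 among Umeko, Yoshiko, Daichi.
Umeko is living and takes 1/12.
Yoshiko is living and takes 1/12.
Daichi predeceased; the 1/12 allotted to Daichi's branch passes to Daichi's issue by representation.
The 1/12 is divided into 2 equal shares of 1/24 among Takeshi, Junko.
Takeshi is living and takes 1/24.
Junko is living and takes 1/24.
Sachiko is living and takes 1/4.
Haruki predeceased; the 1/4 allotted to Haruki's branch passes to Haruki's issue by representation.
The 1/4 is divided into 4 equal shares of 1/16 among Emiko, Yori, Akira, Chiyo.
Emiko is living and takes 1/16.
Yori is living and takes 1/16.
Akira is living and takes 1/16.
Chiyo is living and takes 1/16.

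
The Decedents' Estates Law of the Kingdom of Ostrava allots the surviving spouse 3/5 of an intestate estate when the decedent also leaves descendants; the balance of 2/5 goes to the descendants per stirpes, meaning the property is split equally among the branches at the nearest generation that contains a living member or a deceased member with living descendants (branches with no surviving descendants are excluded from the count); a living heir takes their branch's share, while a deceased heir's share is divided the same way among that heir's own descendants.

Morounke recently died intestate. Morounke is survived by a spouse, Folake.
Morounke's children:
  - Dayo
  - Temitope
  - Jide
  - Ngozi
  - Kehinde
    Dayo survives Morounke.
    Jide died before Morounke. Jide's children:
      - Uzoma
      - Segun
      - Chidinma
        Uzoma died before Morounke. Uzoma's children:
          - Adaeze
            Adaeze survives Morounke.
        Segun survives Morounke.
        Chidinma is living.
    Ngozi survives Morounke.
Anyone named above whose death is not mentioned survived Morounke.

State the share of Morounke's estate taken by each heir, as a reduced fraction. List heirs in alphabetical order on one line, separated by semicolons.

Folake, as surviving spouse, takes 3/5.
The remaining 2/5 passes to Morounke's descendants per stirpes.
The 2/5 is divided into 5 equal shares of 2/25 among Dayo, Temitope, Jide, Ngozi, Kehinde.
Dayo is living and takes 2/25.
Temitope is living and takes 2/25.
Jide predeceased; the 2/25 allotted to Jide's branch passes to Jide's issue by representation.
The 2/25 is divided into 3 equal shares of 2/75 among Uzoma, Segun, Chidinma.
Uzoma predeceased; the 2/75 allotted to Uzoma's branch passes to Uzoma's issue by representation.
Adaeze is the sole taker at this level and receives the full 2/75.
Segun is living and takes 2/75.
Chidinma is living and takes 2/75.
Ngozi is living and takes 2/25.
Kehinde is living and takes 2/25.

Adaeze 2/75; Chidinma 2/75; Dayo 2/25; Folake 3/5; Kehinde 2/25; Ngozi 2/25; Segun 2/75; Temitope 2/25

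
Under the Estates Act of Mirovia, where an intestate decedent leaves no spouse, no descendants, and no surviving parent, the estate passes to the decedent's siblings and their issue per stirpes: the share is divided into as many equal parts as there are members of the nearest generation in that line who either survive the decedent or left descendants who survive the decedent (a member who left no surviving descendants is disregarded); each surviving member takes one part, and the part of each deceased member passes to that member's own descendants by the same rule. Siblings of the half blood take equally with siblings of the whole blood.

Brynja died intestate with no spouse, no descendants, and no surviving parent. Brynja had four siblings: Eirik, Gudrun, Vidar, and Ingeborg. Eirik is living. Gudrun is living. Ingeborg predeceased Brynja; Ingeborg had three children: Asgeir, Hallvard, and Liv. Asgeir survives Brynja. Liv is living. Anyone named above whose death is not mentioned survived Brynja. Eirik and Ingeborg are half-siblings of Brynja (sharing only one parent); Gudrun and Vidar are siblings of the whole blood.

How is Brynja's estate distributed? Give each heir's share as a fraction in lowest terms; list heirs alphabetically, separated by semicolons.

Asgeir 1/12; Eirik 1/4; Gudrun 1/4; Hallvard 1/12; Liv 1/12; Vidar 1/4

No spouse, descendants, or parent survives, so the estate passes to Brynja's siblings per stirpes.
Half-blood and whole-blood siblings take equally under the stated rule.
The estate is divided into 4 equal shares of 1/4 among Eirik, Gudrun, Vidar, Ingeborg.
Eirik is living and takes 1/4.
Gudrun is living and takes 1/4.
Vidar is living and takes 1/4.
Ingeborg predeceased; the 1/4 allotted to Ingeborg's branch passes to Ingeborg's issue by representation.
The 1/4 is divided into 3 equal shares of 1/12 among Asgeir, Hallvard, Liv.
Asgeir is living and takes 1/12.
Hallvard is living and takes 1/12.
Liv is living and takes 1/12.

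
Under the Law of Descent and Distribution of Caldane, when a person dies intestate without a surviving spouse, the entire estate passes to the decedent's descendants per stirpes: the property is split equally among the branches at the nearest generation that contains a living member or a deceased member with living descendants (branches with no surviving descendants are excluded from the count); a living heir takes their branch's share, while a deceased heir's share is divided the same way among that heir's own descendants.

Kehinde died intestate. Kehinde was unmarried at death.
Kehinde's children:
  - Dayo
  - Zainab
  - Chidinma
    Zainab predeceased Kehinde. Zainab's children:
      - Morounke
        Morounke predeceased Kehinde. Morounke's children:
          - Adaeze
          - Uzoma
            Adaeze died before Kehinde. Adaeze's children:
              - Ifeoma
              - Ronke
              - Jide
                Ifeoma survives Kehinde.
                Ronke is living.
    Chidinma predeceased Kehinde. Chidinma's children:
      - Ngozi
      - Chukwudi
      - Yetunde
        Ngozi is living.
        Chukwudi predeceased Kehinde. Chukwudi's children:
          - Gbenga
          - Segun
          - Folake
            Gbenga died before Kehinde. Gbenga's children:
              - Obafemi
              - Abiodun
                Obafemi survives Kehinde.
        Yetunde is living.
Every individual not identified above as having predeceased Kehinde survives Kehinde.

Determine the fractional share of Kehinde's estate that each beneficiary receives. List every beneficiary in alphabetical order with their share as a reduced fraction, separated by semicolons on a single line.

Abiodun 1/54; Dayo 1/3; Folake 1/27; Ifeoma 1/18; Jide 1/18; Ngozi 1/9; Obafemi 1/54; Ronke 1/18; Segun 1/27; Uzoma 1/6; Yetunde 1/9

There is no surviving spouse, so the entire estate passes to Kehinde's descendants per stirpes.
The estate is divided into 3 equal shares of 1/3 among Dayo, Zainab, Chidinma.
Dayo is living and takes 1/3.
Zainab predeceased; the 1/3 allotted to Zainab's branch passes to Zainab's issue by representation.
Morounke's line is the sole branch at this level, so the full 1/3 passes to Morounke's issue by representation.
The 1/3 is divided into 2 equal shares of 1/6 among Adaeze, Uzoma.
Adaeze predeceased; the 1/6 allotted to Adaeze's branch passes to Adaeze's issue by representation.
The 1/6 is divided into 3 equal shares of 1/18 among Ifeoma, Ronke, Jide.
Ifeoma is living and takes 1/18.
Ronke is living and takes 1/18.
Jide is living and takes 1/18.
Uzoma is living and takes 1/6.
Chidinma predeceased; the 1/3 allotted to Chidinma's branch passes to Chidinma's issue by representation.
The 1/3 is divided into 3 equal shares of 1/9 among Ngozi, Chukwudi, Yetunde.
Ngozi is living and takes 1/9.
Chukwudi predeceased; the 1/9 allotted to Chukwudi's branch passes to Chukwudi's issue by representation.
The 1/9 is divided into 3 equal shares of 1/27 among Gbenga, Segun, Folake.
Gbenga predeceased; the 1/27 allotted to Gbenga's branch passes to Gbenga's issue by representation.
The 1/27 is divided into 2 equal shares of 1/54 among Obafemi, Abiodun.
Obafemi is living and takes 1/54.
Abiodun is living and takes 1/54.
Segun is living and takes 1/27.
Folake is living and takes 1/27.
Yetunde is living and takes 1/9.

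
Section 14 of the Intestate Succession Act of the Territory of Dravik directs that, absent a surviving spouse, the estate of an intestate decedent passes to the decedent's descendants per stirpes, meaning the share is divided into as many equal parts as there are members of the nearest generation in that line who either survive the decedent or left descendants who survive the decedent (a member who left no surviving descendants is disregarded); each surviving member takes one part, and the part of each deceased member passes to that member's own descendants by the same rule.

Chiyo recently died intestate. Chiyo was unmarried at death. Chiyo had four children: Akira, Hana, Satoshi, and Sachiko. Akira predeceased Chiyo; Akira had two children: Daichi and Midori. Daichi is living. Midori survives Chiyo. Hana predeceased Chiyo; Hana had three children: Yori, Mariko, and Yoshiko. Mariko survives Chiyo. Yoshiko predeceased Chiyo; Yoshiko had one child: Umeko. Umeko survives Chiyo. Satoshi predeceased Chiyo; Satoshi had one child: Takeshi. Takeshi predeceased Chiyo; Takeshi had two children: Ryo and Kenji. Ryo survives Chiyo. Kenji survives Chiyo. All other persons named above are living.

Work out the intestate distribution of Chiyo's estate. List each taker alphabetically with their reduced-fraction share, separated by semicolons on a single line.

There is no surviving spouse, so the entire estate passes to Chiyo's descendants per stirpes.
The estate is divided into 4 equal shares of 1/4 among Akira, Hana, Satoshi, Sachiko.
Akira predeceased; the 1/4 allotted to Akira's branch passes to Akira's issue by representation.
The 1/4 is divided into 2 equal shares of 1/8 among Daichi, Midori.
Daichi is living and takes 1/8.
Midori is living and takes 1/8.
Hana predeceased; the 1/4 allotted to Hana's branch passes to Hana's issue by representation.
The 1/4 is divided into 3 equal shares of 1/12 among Yori, Mariko, Yoshiko.
Yori is living and takes 1/12.
Mariko is living and takes 1/12.
Yoshiko predeceased; the 1/12 allotted to Yoshiko's branch passes to Yoshiko's issue by representation.
Umeko is the sole taker at this level and receives the full 1/12.
Satoshi predeceased; the 1/4 allotted to Satoshi's branch passes to Satoshi's issue by representation.
Takeshi's line is the sole branch at this level, so the full 1/4 passes to Takeshi's issue by representation.
The 1/4 is divided into 2 equal shares of 1/8 among Ryo, Kenji.
Ryo is living and takes 1/8.
Kenji is living and takes 1/8.
Sachiko is living and takes 1/4.

Daichi 1/8; Kenji 1/8; Mariko 1/12; Midori 1/8; Ryo 1/8; Sachiko 1/4; Umeko 1/12; Yori 1/12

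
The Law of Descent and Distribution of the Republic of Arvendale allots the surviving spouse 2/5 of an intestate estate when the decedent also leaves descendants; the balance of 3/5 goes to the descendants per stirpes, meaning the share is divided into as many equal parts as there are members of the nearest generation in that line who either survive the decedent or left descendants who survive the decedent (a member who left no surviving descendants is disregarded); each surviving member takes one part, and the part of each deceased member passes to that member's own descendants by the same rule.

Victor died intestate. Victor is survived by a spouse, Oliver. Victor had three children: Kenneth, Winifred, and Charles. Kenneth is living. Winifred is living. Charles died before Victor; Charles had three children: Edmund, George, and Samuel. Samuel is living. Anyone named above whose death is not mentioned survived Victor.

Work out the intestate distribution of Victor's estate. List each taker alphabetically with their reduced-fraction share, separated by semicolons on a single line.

Oliver, as surviving spouse, takes 2/5.
The remaining 3/5 passes to Victor's descendants per stirpes.
The 3/5 is divided into 3 equal shares of 1/5 among Kenneth, Winifred, Charles.
Kenneth is living and takes 1/5.
Winifred is living and takes 1/5.
Charles predeceased; the 1/5 allotted to Charles's branch passes to Charles's issue by representation.
The 1/5 is divided into 3 equal shares of 1/15 among Edmund, George, Samuel.
Edmund is living and takes 1/15.
George is living and takes 1/15.
Samuel is living and takes 1/15.

Edmund 1/15; George 1/15; Kenneth 1/5; Oliver 2/5; Samuel 1/15; Winifred 1/5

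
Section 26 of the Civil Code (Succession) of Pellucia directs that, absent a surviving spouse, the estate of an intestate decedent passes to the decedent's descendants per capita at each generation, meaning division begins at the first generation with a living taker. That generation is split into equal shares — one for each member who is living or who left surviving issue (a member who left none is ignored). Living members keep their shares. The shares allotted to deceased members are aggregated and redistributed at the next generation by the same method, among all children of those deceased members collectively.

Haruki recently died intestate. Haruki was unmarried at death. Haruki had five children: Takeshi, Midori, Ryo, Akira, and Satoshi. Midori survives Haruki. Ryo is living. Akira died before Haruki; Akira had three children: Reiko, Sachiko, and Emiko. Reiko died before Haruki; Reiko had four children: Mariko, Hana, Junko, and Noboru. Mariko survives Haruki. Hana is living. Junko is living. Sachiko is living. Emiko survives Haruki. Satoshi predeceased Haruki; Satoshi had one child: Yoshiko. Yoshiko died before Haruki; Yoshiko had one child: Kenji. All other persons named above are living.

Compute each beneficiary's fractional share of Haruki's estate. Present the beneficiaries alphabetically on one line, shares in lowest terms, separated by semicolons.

Emiko 1/10; Hana 1/25; Junko 1/25; Kenji 1/25; Mariko 1/25; Midori 1/5; Noboru 1/25; Ryo 1/5; Sachiko 1/10; Takeshi 1/5

There is no surviving spouse, so the entire estate passes to Haruki's descendants per capita at each generation.
At generation 1 (Takeshi, Midori, Ryo, Akira, Satoshi) there are 5 shares of (1)/5 = 1/5 each.
Living: Takeshi, Midori, and Ryo — each takes 1/5.
Deceased: Akira and Satoshi. Their combined 2/5 is pooled and carried to generation 2.
At generation 2 (Reiko, Sachiko, Emiko, Yoshiko) there are 4 shares of (2/5)/4 = 1/10 each.
Living: Sachiko and Emiko — each takes 1/10.
Deceased: Reiko and Yoshiko. Their combined 1/5 is pooled and carried to generation 3.
At generation 3 (Mariko, Hana, Junko, Noboru, Kenji) there are 5 shares of (1/5)/5 = 1/25 each.
Living: Mariko, Hana, Junko, Noboru, and Kenji — each takes 1/25.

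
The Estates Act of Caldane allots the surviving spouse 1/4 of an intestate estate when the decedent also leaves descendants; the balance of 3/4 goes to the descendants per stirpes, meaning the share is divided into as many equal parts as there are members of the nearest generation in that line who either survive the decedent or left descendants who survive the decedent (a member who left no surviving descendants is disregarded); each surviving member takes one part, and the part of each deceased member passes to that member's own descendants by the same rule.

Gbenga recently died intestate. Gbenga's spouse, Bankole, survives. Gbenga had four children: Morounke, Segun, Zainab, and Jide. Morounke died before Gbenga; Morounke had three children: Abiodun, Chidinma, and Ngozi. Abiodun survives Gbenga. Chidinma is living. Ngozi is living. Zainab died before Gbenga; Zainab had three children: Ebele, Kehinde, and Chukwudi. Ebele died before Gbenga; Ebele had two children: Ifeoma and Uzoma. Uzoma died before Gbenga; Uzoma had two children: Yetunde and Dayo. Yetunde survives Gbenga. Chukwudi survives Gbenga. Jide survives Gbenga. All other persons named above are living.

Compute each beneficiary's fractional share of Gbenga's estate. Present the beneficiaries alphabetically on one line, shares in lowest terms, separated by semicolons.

Abiodun 1/16; Bankole 1/4; Chidinma 1/16; Chukwudi 1/16; Dayo 1/64; Ifeoma 1/32; Jide 3/16; Kehinde 1/16; Ngozi 1/16; Segun 3/16; Yetunde 1/64

Bankole, as surviving spouse, takes 1/4.
The remaining 3/4 passes to Gbenga's descendants per stirpes.
The 3/4 is divided into 4 equal shares of 3/16 among Morounke, Segun, Zainab, Jide.
Morounke predeceased; the 3/16 allotted to Morounke's branch passes to Morounke's issue by representation.
The 3/16 is divided into 3 equal shares of 1/16 among Abiodun, Chidinma, Ngozi.
Abiodun is living and takes 1/16.
Chidinma is living and takes 1/16.
Ngozi is living and takes 1/16.
Segun is living and takes 3/16.
Zainab predeceased; the 3/16 allotted to Zainab's branch passes to Zainab's issue by representation.
The 3/16 is divided into 3 equal shares of 1/16 among Ebele, Kehinde, Chukwudi.
Ebele predeceased; the 1/16 allotted to Ebele's branch passes to Ebele's issue by representation.
The 1/16 is divided into 2 equal shares of 1/32 among Ifeoma, Uzoma.
Ifeoma is living and takes 1/32.
Uzoma predeceased; the 1/32 allotted to Uzoma's branch passes to Uzoma's issue by representation.
The 1/32 is divided into 2 equal shares of 1/64 among Yetunde, Dayo.
Yetunde is living and takes 1/64.
Dayo is living and takes 1/64.
Kehinde is living and takes 1/16.
Chukwudi is living and takes 1/16.
Jide is living and takes 3/16.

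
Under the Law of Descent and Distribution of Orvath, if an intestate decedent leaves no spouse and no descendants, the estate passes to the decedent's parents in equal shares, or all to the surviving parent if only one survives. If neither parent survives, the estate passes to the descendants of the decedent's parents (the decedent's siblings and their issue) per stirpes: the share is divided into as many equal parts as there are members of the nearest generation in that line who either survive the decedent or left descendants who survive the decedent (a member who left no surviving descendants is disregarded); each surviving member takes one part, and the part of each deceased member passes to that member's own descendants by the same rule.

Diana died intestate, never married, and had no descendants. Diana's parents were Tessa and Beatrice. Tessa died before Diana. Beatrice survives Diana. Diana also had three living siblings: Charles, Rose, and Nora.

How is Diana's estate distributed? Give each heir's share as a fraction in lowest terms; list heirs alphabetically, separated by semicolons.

Beatrice 1

Only one parent, Beatrice, survives, so Beatrice takes the entire estate. The siblings take nothing because a surviving parent has priority.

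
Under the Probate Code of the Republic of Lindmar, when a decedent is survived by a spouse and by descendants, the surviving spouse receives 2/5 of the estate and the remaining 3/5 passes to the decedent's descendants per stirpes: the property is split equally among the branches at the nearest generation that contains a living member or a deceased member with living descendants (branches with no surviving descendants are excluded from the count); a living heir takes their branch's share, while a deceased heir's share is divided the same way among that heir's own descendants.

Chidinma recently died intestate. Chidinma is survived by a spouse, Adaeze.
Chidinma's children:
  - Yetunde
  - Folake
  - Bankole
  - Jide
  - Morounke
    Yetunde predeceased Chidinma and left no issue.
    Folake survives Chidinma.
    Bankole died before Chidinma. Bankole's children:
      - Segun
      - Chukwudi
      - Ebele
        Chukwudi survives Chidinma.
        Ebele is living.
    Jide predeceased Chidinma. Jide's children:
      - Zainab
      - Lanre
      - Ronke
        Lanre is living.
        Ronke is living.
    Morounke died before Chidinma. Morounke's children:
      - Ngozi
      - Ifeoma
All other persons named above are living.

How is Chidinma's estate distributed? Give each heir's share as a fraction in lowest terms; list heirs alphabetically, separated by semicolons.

Adaeze 2/5; Chukwudi 1/20; Ebele 1/20; Folake 3/20; Ifeoma 3/40; Lanre 1/20; Ngozi 3/40; Ronke 1/20; Segun 1/20; Zainab 1/20

Adaeze, as surviving spouse, takes 2/5.
The remaining 3/5 passes to Chidinma's descendants per stirpes.
Yetunde left no surviving issue, so that branch lapses and is disregarded.
The 3/5 is divided into 4 equal shares of 3/20 among Folake, Bankole, Jide, Morounke.
Folake is living and takes 3/20.
Bankole predeceased; the 3/20 allotted to Bankole's branch passes to Bankole's issue by representation.
The 3/20 is divided into 3 equal shares of 1/20 among Segun, Chukwudi, Ebele.
Segun is living and takes 1/20.
Chukwudi is living and takes 1/20.
Ebele is living and takes 1/20.
Jide predeceased; the 3/20 allotted to Jide's branch passes to Jide's issue by representation.
The 3/20 is divided into 3 equal shares of 1/20 among Zainab, Lanre, Ronke.
Zainab is living and takes 1/20.
Lanre is living and takes 1/20.
Ronke is living and takes 1/20.
Morounke predeceased; the 3/20 allotted to Morounke's branch passes to Morounke's issue by representation.
The 3/20 is divided into 2 equal shares of 3/40 among Ngozi, Ifeoma.
Ngozi is living and takes 3/40.
Ifeoma is living and takes 3/40.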